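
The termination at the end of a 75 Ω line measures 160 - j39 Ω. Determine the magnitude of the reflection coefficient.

|Γ| ≈ 0.393

Γ = (Z_L − Z_0)/(Z_L + Z_0) = (85 − j39)/(235 − j39)
|Γ| = 93.5/238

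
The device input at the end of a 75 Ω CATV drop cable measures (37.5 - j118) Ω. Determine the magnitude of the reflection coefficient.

|Γ| ≈ 0.759

Γ = (Z_L − Z_0)/(Z_L + Z_0) = (-37.5 − j118)/(112.5 − j118)
|Γ| = 124/163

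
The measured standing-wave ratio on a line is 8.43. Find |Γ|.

|Γ| ≈ 0.788

|Γ| = (S − 1)/(S + 1) = (8.43 − 1)/(8.43 + 1) = 7.43/9.43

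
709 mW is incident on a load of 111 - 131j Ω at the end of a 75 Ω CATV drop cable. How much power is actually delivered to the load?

P_delivered ≈ 456 mW

|Γ| = |(36 − j131)/(186 − j131)| = 0.597
|Γ|² = 0.357
P_refl = |Γ|²·P_inc = 253 mW, P_del = (1 − |Γ|²)·P_inc = 456 mW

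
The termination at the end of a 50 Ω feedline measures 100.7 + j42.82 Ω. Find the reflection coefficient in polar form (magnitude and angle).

Γ ≈ 0.424 ∠ 24.3°

Γ = (Z_L − Z_0)/(Z_L + Z_0) = (50.7 + j42.82)/(150.7 + j42.82)
|Γ| = 66.4/157 = 0.424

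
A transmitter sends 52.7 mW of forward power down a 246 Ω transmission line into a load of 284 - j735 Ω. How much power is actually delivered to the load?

P_delivered ≈ 17.9 mW

|Γ| = |(38 − j735)/(530 − j735)| = 0.812
|Γ|² = 0.66
P_refl = |Γ|²·P_inc = 34.8 mW, P_del = (1 − |Γ|²)·P_inc = 17.9 mW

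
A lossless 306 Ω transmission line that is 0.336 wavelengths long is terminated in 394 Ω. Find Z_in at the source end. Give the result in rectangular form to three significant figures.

Z_in ≈ 266 + j59.9 Ω

βl = 2π × 0.336 = 121°
tan(βl) = tan(121°) = -1.67
Z_in = Z_0·(Z_L + jZ_0·tanβl)/(Z_0 + jZ_L·tanβl)
     = 306·(394 − j510)/(306 − j657)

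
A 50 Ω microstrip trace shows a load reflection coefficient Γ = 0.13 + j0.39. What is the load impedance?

Z_L = Z_0·(1 + Γ)/(1 − Γ) = 50·(1.13 + j0.39)/(0.87 − j0.39)

Z_L ≈ 45.7 + j42.9 Ω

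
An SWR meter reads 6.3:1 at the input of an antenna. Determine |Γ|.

|Γ| = (S − 1)/(S + 1) = (6.3 − 1)/(6.3 + 1) = 5.3/7.3

|Γ| ≈ 0.726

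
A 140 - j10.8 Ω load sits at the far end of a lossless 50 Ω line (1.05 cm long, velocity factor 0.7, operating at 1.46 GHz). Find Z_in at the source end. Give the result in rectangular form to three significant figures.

λ = v/f = 0.7·c / 1.46 GHz = 0.144 m
βl = 2π·l/λ = 2π × 0.073 = 26.3°
tan(βl) = tan(26.3°) = 0.494
Z_in = Z_0·(Z_L + jZ_0·tanβl)/(Z_0 + jZ_L·tanβl)
     = 50·(140 + j13.9)/(55.3 + j69.1)

Z_in ≈ 55.5 − j56.8 Ω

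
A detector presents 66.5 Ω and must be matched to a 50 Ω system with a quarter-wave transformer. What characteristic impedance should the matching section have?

Z_qwt = √(Z_0·R_L) = √(50 × 66.5) = √3325

Z_qwt ≈ 57.7 Ω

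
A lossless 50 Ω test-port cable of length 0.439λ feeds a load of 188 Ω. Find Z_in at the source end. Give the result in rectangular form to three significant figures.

βl = 2π × 0.439 = 158°
tan(βl) = tan(158°) = -0.403
Z_in = Z_0·(Z_L + jZ_0·tanβl)/(Z_0 + jZ_L·tanβl)
     = 50·(188 − j20.2)/(50 − j75.8)

Z_in ≈ 66.3 + j80.3 Ω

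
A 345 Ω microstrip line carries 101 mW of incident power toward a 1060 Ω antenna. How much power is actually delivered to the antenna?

Γ = (1060 − 345)/(1060 + 345) = 0.509
|Γ|² = 0.259
P_refl = |Γ|²·P_inc = 26.2 mW, P_del = (1 − |Γ|²)·P_inc = 74.8 mW

P_delivered ≈ 74.8 mW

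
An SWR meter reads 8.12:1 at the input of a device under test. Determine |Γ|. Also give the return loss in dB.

|Γ| ≈ 0.781; return loss ≈ 2.15 dB

|Γ| = (S − 1)/(S + 1) = (8.12 − 1)/(8.12 + 1) = 7.12/9.12
RL = −20·log₁₀|Γ| = −20·log₁₀(0.781)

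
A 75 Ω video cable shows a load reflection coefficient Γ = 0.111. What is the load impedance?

Z_L ≈ 93.7 Ω

Z_L = Z_0·(1 + Γ)/(1 − Γ) = 75·(1.11)/(0.889)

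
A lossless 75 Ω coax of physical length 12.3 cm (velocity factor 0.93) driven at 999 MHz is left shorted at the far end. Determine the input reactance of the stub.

λ = v/f = 0.93·c / 999 MHz = 0.279 m
βl = 2π·l/λ = 2π × 0.44 = 159°
tan(βl) = -0.393
For a shorted stub, Z_in = jZ_0·tan(βl)

X_in ≈ -29.5 Ω (capacitive)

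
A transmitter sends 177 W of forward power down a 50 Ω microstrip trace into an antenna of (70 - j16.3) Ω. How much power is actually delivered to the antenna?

P_delivered ≈ 169 W

|Γ| = |(20 − j16.3)/(120 − j16.3)| = 0.213
|Γ|² = 0.0454
P_refl = |Γ|²·P_inc = 8.03 W, P_del = (1 − |Γ|²)·P_inc = 169 W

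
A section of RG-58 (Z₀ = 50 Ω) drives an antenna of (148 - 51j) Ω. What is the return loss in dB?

RL ≈ 5.35 dB

Γ = (98 − j51)/(198 − j51), |Γ| = 0.54
RL = −20·log₁₀|Γ| = −20·log₁₀(0.54)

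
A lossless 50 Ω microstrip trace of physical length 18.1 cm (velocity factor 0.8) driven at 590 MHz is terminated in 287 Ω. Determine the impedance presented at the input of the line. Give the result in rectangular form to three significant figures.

λ = v/f = 0.8·c / 590 MHz = 0.407 m
βl = 2π·l/λ = 2π × 0.445 = 160°
tan(βl) = tan(160°) = -0.36
Z_in = Z_0·(Z_L + jZ_0·tanβl)/(Z_0 + jZ_L·tanβl)
     = 50·(287 − j18)/(50 − j103)

Z_in ≈ 61.4 + j109 Ω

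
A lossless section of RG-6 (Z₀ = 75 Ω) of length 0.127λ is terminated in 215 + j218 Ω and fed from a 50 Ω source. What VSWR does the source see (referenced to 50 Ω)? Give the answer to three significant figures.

VSWR ≈ 7.33

βl = 2π × 0.127 = 45.7°
tan(βl) = 1.03
Z_in = Z_0·(Z_L + jZ_0·tanβl)/(Z_0 + jZ_L·tanβl) = 35.1 − j96.8 Ω
Γ_s = (Z_in − Z_s)/(Z_in + Z_s) = (-14.9 − j96.8)/(85.1 − j96.8), |Γ_s| = 0.76
VSWR = (1 + |Γ_s|)/(1 − |Γ_s|)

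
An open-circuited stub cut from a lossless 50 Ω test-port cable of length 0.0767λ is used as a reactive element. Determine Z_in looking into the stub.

βl = 2π × 0.0767 = 27.6°
tan(βl) = 0.523
For an open-circuited stub, Z_in = −jZ_0·cot(βl) = −jZ_0/tan(βl)

Z_in ≈ −j95.6 Ω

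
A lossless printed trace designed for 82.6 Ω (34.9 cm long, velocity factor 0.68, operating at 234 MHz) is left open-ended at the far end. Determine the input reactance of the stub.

λ = v/f = 0.68·c / 234 MHz = 0.872 m
βl = 2π·l/λ = 2π × 0.4 = 144°
tan(βl) = -0.723
For an open-ended stub, Z_in = −jZ_0·cot(βl) = −jZ_0/tan(βl)

X_in ≈ 114 Ω (inductive)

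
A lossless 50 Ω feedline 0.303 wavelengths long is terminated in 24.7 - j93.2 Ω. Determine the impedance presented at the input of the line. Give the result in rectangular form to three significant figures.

βl = 2π × 0.303 = 109°
tan(βl) = tan(109°) = -2.89
Z_in = Z_0·(Z_L + jZ_0·tanβl)/(Z_0 + jZ_L·tanβl)
     = 50·(24.7 − j238)/(-219 − j71.4)

Z_in ≈ 10.9 + j50.6 Ω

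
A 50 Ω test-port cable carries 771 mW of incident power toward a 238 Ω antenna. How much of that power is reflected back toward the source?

Γ = (238 − 50)/(238 + 50) = 0.653
|Γ|² = 0.426
P_refl = |Γ|²·P_inc = 329 mW, P_del = (1 − |Γ|²)·P_inc = 442 mW

P_reflected ≈ 329 mW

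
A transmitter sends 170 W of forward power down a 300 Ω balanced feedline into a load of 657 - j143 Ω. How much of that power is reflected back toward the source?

P_reflected ≈ 26.9 W

|Γ| = |(357 − j143)/(957 − j143)| = 0.397
|Γ|² = 0.158
P_refl = |Γ|²·P_inc = 26.9 W, P_del = (1 − |Γ|²)·P_inc = 143 W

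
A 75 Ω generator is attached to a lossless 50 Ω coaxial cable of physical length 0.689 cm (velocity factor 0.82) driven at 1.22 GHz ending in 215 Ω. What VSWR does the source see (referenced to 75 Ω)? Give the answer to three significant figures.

λ = v/f = 0.82·c / 1.22 GHz = 0.202 m
βl = 2π·l/λ = 2π × 0.0342 = 12.3°
tan(βl) = 0.218
Z_in = Z_0·(Z_L + jZ_0·tanβl)/(Z_0 + jZ_L·tanβl) = 120 − j101 Ω
Γ_s = (Z_in − Z_s)/(Z_in + Z_s) = (44.9 − j101)/(195 − j101), |Γ_s| = 0.505
VSWR = (1 + |Γ_s|)/(1 − |Γ_s|)

VSWR ≈ 3.04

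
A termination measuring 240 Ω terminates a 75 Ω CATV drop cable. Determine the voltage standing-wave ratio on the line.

VSWR ≈ 3.2

For a purely resistive load, VSWR = R_L/Z_0 or Z_0/R_L (whichever > 1) = 240/75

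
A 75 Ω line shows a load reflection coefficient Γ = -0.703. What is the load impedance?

Z_L = Z_0·(1 + Γ)/(1 − Γ) = 75·(0.297)/(1.7)

Z_L ≈ 13.1 Ω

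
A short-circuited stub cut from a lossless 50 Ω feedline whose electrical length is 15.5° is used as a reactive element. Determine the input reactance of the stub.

X_in ≈ 13.9 Ω (inductive)

tan(βl) = 0.277
For a short-circuited stub, Z_in = jZ_0·tan(βl)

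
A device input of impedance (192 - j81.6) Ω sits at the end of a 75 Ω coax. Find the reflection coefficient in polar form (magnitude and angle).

Γ ≈ 0.511 ∠ -17.9°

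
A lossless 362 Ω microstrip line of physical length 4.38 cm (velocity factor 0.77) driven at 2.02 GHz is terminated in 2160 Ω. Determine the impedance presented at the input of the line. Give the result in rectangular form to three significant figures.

Z_in ≈ 130 + j376 Ω

λ = v/f = 0.77·c / 2.02 GHz = 0.114 m
βl = 2π·l/λ = 2π × 0.383 = 138°
tan(βl) = tan(138°) = -0.904
Z_in = Z_0·(Z_L + jZ_0·tanβl)/(Z_0 + jZ_L·tanβl)
     = 362·(2160 − j327)/(362 − j1950)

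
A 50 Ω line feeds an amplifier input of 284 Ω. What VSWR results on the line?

For a purely resistive load, VSWR = R_L/Z_0 or Z_0/R_L (whichever > 1) = 284/50

VSWR ≈ 5.68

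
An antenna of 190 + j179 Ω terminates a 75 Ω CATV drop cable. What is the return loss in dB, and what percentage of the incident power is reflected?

Γ = (115 + j179)/(265 + j179), |Γ| = 0.665
RL = −20·log₁₀(0.665) = 3.54 dB
P_refl/P_inc = |Γ|² = 0.443

RL ≈ 3.54 dB; 44.3% of incident power reflected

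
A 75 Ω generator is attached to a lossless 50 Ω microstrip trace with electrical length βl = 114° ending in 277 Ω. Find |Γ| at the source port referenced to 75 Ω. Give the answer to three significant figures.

tan(βl) = -2.25
Z_in = Z_0·(Z_L + jZ_0·tanβl)/(Z_0 + jZ_L·tanβl) = 10.7 + j21.4 Ω
Γ_s = (Z_in − Z_s)/(Z_in + Z_s) = (-64.3 + j21.4)/(85.7 + j21.4), |Γ_s| = 0.766

|Γ| ≈ 0.766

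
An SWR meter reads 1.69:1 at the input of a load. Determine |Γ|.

|Γ| = (S − 1)/(S + 1) = (1.69 − 1)/(1.69 + 1) = 0.69/2.69

|Γ| ≈ 0.257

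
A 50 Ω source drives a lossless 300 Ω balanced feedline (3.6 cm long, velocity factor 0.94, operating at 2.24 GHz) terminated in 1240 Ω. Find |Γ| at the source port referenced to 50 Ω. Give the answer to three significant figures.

|Γ| ≈ 0.492

λ = v/f = 0.94·c / 2.24 GHz = 0.126 m
βl = 2π·l/λ = 2π × 0.286 = 103°
tan(βl) = -4.35
Z_in = Z_0·(Z_L + jZ_0·tanβl)/(Z_0 + jZ_L·tanβl) = 76.2 + j64.7 Ω
Γ_s = (Z_in − Z_s)/(Z_in + Z_s) = (26.2 + j64.7)/(126 + j64.7), |Γ_s| = 0.492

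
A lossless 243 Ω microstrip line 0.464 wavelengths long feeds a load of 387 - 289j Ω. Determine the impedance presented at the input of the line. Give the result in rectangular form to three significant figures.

Z_in ≈ 616 − j164 Ω

βl = 2π × 0.464 = 167°
tan(βl) = tan(167°) = -0.23
Z_in = Z_0·(Z_L + jZ_0·tanβl)/(Z_0 + jZ_L·tanβl)
     = 243·(387 − j345)/(176 − j89.1)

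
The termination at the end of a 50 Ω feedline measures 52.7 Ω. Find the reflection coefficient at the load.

Γ = 0.0263

Γ = (Z_L − Z_0)/(Z_L + Z_0) = (52.7 − 50)/(52.7 + 50) = 2.7/102.7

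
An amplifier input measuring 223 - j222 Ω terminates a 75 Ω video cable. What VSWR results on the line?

VSWR ≈ 6.09

Γ = (Z_L − Z_0)/(Z_L + Z_0) = (148 − j222)/(298 − j222)
|Γ| = 267/372 = 0.718
VSWR = (1 + |Γ|)/(1 − |Γ|) = 1.72/0.282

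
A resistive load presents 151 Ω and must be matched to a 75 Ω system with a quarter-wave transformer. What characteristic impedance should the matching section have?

Z_qwt = √(Z_0·R_L) = √(75 × 151) = √11320

Z_qwt ≈ 106 Ω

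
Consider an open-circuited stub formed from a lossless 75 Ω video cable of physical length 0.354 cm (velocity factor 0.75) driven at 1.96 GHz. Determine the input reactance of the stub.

X_in ≈ -382 Ω (capacitive)

λ = v/f = 0.75·c / 1.96 GHz = 0.115 m
βl = 2π·l/λ = 2π × 0.0308 = 11.1°
tan(βl) = 0.196
For an open-circuited stub, Z_in = −jZ_0·cot(βl) = −jZ_0/tan(βl)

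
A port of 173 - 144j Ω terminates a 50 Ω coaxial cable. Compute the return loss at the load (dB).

RL ≈ 2.93 dB

Γ = (123 − j144)/(223 − j144), |Γ| = 0.713
RL = −20·log₁₀|Γ| = −20·log₁₀(0.713)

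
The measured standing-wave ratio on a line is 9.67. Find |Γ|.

|Γ| ≈ 0.813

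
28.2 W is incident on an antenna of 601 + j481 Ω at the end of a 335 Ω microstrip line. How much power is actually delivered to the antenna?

|Γ| = |(266 + j481)/(936 + j481)| = 0.522
|Γ|² = 0.273
P_refl = |Γ|²·P_inc = 7.69 W, P_del = (1 − |Γ|²)·P_inc = 20.5 W

P_delivered ≈ 20.5 W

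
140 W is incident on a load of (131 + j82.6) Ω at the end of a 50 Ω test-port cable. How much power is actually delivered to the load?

P_delivered ≈ 92.7 W

|Γ| = |(81 + j82.6)/(181 + j82.6)| = 0.581
|Γ|² = 0.338
P_refl = |Γ|²·P_inc = 47.3 W, P_del = (1 − |Γ|²)·P_inc = 92.7 W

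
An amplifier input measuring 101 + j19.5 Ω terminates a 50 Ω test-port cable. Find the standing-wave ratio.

VSWR ≈ 2.12

Γ = (Z_L − Z_0)/(Z_L + Z_0) = (51 + j19.5)/(151 + j19.5)
|Γ| = 54.6/152 = 0.359
VSWR = (1 + |Γ|)/(1 − |Γ|) = 1.36/0.641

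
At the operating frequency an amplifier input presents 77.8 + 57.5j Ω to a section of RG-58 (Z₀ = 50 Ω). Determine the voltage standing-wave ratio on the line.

VSWR ≈ 2.67

Γ = (Z_L − Z_0)/(Z_L + Z_0) = (27.8 + j57.5)/(127.8 + j57.5)
|Γ| = 63.9/140 = 0.456
VSWR = (1 + |Γ|)/(1 − |Γ|) = 1.46/0.544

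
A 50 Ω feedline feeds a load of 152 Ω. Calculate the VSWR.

VSWR ≈ 3.04

Γ = (152 − 50)/(152 + 50) = 0.505
VSWR = (1 + 0.505)/(1 − 0.505)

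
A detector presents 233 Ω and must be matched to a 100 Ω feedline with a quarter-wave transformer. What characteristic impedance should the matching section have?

Z_qwt = √(Z_0·R_L) = √(100 × 233) = √23300

Z_qwt ≈ 153 Ω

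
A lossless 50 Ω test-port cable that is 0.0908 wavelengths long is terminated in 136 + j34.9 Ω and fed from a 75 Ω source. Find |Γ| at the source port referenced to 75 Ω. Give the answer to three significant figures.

βl = 2π × 0.0908 = 32.7°
tan(βl) = 0.642
Z_in = Z_0·(Z_L + jZ_0·tanβl)/(Z_0 + jZ_L·tanβl) = 57.3 − j59.8 Ω
Γ_s = (Z_in − Z_s)/(Z_in + Z_s) = (-17.7 − j59.8)/(132 − j59.8), |Γ_s| = 0.43

|Γ| ≈ 0.43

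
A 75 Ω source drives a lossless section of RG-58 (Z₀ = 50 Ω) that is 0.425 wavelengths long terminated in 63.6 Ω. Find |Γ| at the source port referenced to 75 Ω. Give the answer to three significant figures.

|Γ| ≈ 0.164

βl = 2π × 0.425 = 153°
tan(βl) = -0.51
Z_in = Z_0·(Z_L + jZ_0·tanβl)/(Z_0 + jZ_L·tanβl) = 56.4 + j11.1 Ω
Γ_s = (Z_in − Z_s)/(Z_in + Z_s) = (-18.6 + j11.1)/(131 + j11.1), |Γ_s| = 0.164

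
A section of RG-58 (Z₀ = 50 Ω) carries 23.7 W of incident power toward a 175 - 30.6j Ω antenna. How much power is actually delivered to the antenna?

|Γ| = |(125 − j30.6)/(225 − j30.6)| = 0.567
|Γ|² = 0.321
P_refl = |Γ|²·P_inc = 7.61 W, P_del = (1 − |Γ|²)·P_inc = 16.1 W

P_delivered ≈ 16.1 W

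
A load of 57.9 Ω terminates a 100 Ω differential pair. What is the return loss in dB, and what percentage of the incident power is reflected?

RL ≈ 11.5 dB; 7.11% of incident power reflected

Γ = (57.9 − 100)/(57.9 + 100) = -0.267
RL = −20·log₁₀(0.267) = 11.5 dB
P_refl/P_inc = |Γ|² = 0.0711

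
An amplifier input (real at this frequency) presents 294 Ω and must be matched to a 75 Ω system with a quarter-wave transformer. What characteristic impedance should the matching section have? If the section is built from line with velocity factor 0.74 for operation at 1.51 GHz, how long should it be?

Z_qwt ≈ 148 Ω; length ≈ 3.68 cm

Z_qwt = √(Z_0·R_L) = √(75 × 294) = √22050
λ = 0.74·c/f = 0.147 m, so l = λ/4 = 0.0368 m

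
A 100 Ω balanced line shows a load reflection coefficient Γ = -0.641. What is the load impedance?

Z_L ≈ 21.9 Ω

Z_L = Z_0·(1 + Γ)/(1 − Γ) = 100·(0.359)/(1.64)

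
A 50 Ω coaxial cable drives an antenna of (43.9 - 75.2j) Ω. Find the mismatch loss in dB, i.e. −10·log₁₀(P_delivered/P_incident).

mismatch loss ≈ 2.17 dB

Γ = (-6.1 − j75.2)/(93.9 − j75.2), |Γ| = 0.627
|Γ|² = 0.393, so P_del/P_inc = 1 − |Γ|² = 0.607
ML = −10·log₁₀(1 − |Γ|²)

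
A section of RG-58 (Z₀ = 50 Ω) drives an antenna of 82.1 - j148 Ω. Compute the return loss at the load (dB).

Γ = (32.1 − j148)/(132.1 − j148), |Γ| = 0.763
RL = −20·log₁₀|Γ| = −20·log₁₀(0.763)

RL ≈ 2.35 dB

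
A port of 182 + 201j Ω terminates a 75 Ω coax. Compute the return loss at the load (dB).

RL ≈ 3.12 dB

Γ = (107 + j201)/(257 + j201), |Γ| = 0.698
RL = −20·log₁₀|Γ| = −20·log₁₀(0.698)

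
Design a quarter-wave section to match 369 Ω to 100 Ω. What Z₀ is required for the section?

Z_qwt ≈ 192 Ω

Z_qwt = √(Z_0·R_L) = √(100 × 369) = √36900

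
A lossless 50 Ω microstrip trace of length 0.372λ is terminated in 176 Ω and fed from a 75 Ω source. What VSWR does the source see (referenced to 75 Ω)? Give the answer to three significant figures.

βl = 2π × 0.372 = 134°
tan(βl) = -1.04
Z_in = Z_0·(Z_L + jZ_0·tanβl)/(Z_0 + jZ_L·tanβl) = 25.5 + j41.2 Ω
Γ_s = (Z_in − Z_s)/(Z_in + Z_s) = (-49.5 + j41.2)/(100 + j41.2), |Γ_s| = 0.593
VSWR = (1 + |Γ_s|)/(1 − |Γ_s|)

VSWR ≈ 3.92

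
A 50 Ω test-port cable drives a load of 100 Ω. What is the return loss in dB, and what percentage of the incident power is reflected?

Γ = (100 − 50)/(100 + 50) = 0.333
RL = −20·log₁₀(0.333) = 9.54 dB
P_refl/P_inc = |Γ|² = 0.111

RL ≈ 9.54 dB; 11.1% of incident power reflected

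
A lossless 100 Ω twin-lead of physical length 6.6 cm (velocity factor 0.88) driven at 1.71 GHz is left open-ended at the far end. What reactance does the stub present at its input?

λ = v/f = 0.88·c / 1.71 GHz = 0.154 m
βl = 2π·l/λ = 2π × 0.427 = 154°
tan(βl) = -0.49
For an open-ended stub, Z_in = −jZ_0·cot(βl) = −jZ_0/tan(βl)

X_in ≈ 204 Ω (inductive)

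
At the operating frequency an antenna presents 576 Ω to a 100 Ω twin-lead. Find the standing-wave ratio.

Γ = (576 − 100)/(576 + 100) = 0.704
VSWR = (1 + 0.704)/(1 − 0.704)

VSWR ≈ 5.76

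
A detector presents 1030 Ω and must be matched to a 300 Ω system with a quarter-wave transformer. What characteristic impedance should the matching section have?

Z_qwt ≈ 556 Ω

Z_qwt = √(Z_0·R_L) = √(300 × 1030) = √309000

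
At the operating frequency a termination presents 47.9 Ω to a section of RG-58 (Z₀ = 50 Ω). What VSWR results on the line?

Γ = (47.9 − 50)/(47.9 + 50) = -0.0215
VSWR = (1 + 0.0215)/(1 − 0.0215)

VSWR ≈ 1.04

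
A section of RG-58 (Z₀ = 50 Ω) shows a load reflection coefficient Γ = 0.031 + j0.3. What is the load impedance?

Z_L = Z_0·(1 + Γ)/(1 − Γ) = 50·(1.03 + j0.3)/(0.969 − j0.3)

Z_L ≈ 44.2 + j29.2 Ω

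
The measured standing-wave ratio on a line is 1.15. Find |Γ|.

|Γ| = (S − 1)/(S + 1) = (1.15 − 1)/(1.15 + 1) = 0.15/2.15

|Γ| ≈ 0.0698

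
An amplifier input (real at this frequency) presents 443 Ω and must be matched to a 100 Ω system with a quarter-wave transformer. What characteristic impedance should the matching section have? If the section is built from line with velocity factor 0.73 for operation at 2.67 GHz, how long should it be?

Z_qwt ≈ 210 Ω; length ≈ 2.05 cm

Z_qwt = √(Z_0·R_L) = √(100 × 443) = √44300
λ = 0.73·c/f = 0.082 m, so l = λ/4 = 0.0205 m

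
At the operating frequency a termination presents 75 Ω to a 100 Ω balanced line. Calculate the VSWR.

VSWR ≈ 1.33

Γ = (75 − 100)/(75 + 100) = -0.143
VSWR = (1 + 0.143)/(1 − 0.143)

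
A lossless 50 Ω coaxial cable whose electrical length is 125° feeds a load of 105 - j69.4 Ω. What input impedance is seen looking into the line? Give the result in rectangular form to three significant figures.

Z_in ≈ 32 + j45.5 Ω

tan(βl) = tan(125°) = -1.43
Z_in = Z_0·(Z_L + jZ_0·tanβl)/(Z_0 + jZ_L·tanβl)
     = 50·(105 − j141)/(-49.1 − j150)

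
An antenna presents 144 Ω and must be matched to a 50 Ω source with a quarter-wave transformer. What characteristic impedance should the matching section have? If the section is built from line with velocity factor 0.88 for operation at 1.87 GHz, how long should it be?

Z_qwt = √(Z_0·R_L) = √(50 × 144) = √7200
λ = 0.88·c/f = 0.141 m, so l = λ/4 = 0.0353 m

Z_qwt ≈ 84.9 Ω; length ≈ 3.53 cm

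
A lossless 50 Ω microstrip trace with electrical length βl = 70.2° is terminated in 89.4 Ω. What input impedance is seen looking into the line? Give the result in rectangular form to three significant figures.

Z_in ≈ 30.4 − j11.9 Ω

tan(βl) = tan(70.2°) = 2.78
Z_in = Z_0·(Z_L + jZ_0·tanβl)/(Z_0 + jZ_L·tanβl)
     = 50·(89.4 + j139)/(50 + j248)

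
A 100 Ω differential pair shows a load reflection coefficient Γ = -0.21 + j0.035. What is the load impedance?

Z_L = Z_0·(1 + Γ)/(1 − Γ) = 100·(0.79 + j0.035)/(1.21 − j0.035)

Z_L ≈ 65.2 + j4.78 Ω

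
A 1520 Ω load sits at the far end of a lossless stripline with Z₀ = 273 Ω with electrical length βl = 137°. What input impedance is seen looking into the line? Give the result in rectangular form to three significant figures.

Z_in ≈ 102 + j273 Ω

tan(βl) = tan(137°) = -0.933
Z_in = Z_0·(Z_L + jZ_0·tanβl)/(Z_0 + jZ_L·tanβl)
     = 273·(1520 − j255)/(273 − j1420)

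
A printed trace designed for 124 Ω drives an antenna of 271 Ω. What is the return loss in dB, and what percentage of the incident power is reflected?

Γ = (271 − 124)/(271 + 124) = 0.372
RL = −20·log₁₀(0.372) = 8.59 dB
P_refl/P_inc = |Γ|² = 0.138

RL ≈ 8.59 dB; 13.8% of incident power reflected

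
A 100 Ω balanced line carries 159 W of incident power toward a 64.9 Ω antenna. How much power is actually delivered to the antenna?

P_delivered ≈ 152 W

Γ = (64.9 − 100)/(64.9 + 100) = -0.213
|Γ|² = 0.0453
P_refl = |Γ|²·P_inc = 7.2 W, P_del = (1 − |Γ|²)·P_inc = 152 W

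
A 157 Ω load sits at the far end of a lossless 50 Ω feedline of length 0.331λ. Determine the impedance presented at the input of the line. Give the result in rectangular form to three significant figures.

Z_in ≈ 20.2 + j24.3 Ω

βl = 2π × 0.331 = 119°
tan(βl) = tan(119°) = -1.79
Z_in = Z_0·(Z_L + jZ_0·tanβl)/(Z_0 + jZ_L·tanβl)
     = 50·(157 − j89.6)/(50 − j281)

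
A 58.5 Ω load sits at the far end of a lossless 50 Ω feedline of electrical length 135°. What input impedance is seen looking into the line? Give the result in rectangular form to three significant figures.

Z_in ≈ 49.4 + j7.79 Ω

tan(βl) = tan(135°) = -1
Z_in = Z_0·(Z_L + jZ_0·tanβl)/(Z_0 + jZ_L·tanβl)
     = 50·(58.5 − j50)/(50 − j58.5)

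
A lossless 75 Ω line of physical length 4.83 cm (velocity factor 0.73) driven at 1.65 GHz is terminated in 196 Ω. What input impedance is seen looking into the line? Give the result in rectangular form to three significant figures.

Z_in ≈ 45.4 + j50.1 Ω

λ = v/f = 0.73·c / 1.65 GHz = 0.133 m
βl = 2π·l/λ = 2π × 0.364 = 131°
tan(βl) = tan(131°) = -1.15
Z_in = Z_0·(Z_L + jZ_0·tanβl)/(Z_0 + jZ_L·tanβl)
     = 75·(196 − j86.3)/(75 − j225)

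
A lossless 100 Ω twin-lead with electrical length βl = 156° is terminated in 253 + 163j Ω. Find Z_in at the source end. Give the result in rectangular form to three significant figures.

Z_in ≈ 71.4 + j115 Ω

tan(βl) = tan(156°) = -0.445
Z_in = Z_0·(Z_L + jZ_0·tanβl)/(Z_0 + jZ_L·tanβl)
     = 100·(253 + j118)/(173 − j113)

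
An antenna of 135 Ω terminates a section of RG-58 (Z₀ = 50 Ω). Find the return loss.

Γ = (135 − 50)/(135 + 50) = 0.459
RL = −20·log₁₀|Γ| = −20·log₁₀(0.459)

RL ≈ 6.76 dB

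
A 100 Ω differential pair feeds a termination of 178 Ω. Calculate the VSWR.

Γ = (178 − 100)/(178 + 100) = 0.281
VSWR = (1 + 0.281)/(1 − 0.281)

VSWR ≈ 1.78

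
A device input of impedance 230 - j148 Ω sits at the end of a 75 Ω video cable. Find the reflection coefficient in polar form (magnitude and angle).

Γ ≈ 0.632 ∠ -17.8°

Γ = (Z_L − Z_0)/(Z_L + Z_0) = (155 − j148)/(305 − j148)
|Γ| = 214/339 = 0.632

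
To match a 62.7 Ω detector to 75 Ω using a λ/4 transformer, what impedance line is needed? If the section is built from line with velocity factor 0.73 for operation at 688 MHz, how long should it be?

Z_qwt = √(Z_0·R_L) = √(75 × 62.7) = √4702
λ = 0.73·c/f = 0.318 m, so l = λ/4 = 0.0796 m

Z_qwt ≈ 68.6 Ω; length ≈ 7.96 cm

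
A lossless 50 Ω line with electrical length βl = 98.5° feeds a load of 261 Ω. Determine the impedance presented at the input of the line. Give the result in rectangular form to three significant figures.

Z_in ≈ 9.78 + j7.19 Ω

tan(βl) = tan(98.5°) = -6.69
Z_in = Z_0·(Z_L + jZ_0·tanβl)/(Z_0 + jZ_L·tanβl)
     = 50·(261 − j335)/(50 − j1750)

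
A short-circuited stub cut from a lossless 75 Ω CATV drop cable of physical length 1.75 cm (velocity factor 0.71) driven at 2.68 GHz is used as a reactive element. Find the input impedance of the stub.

Z_in ≈ +j396 Ω

λ = v/f = 0.71·c / 2.68 GHz = 0.0795 m
βl = 2π·l/λ = 2π × 0.22 = 79.3°
tan(βl) = 5.28
For a short-circuited stub, Z_in = jZ_0·tan(βl)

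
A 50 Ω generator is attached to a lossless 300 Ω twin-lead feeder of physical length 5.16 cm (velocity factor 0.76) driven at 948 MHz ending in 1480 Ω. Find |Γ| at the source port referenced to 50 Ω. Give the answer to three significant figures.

|Γ| ≈ 0.507

λ = v/f = 0.76·c / 948 MHz = 0.241 m
βl = 2π·l/λ = 2π × 0.215 = 77.2°
tan(βl) = 4.41
Z_in = Z_0·(Z_L + jZ_0·tanβl)/(Z_0 + jZ_L·tanβl) = 63.8 − j65 Ω
Γ_s = (Z_in − Z_s)/(Z_in + Z_s) = (13.8 − j65)/(114 − j65), |Γ_s| = 0.507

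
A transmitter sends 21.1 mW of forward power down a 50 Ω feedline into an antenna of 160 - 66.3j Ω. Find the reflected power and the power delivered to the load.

P_reflected ≈ 7.18 mW; P_delivered ≈ 13.9 mW

|Γ| = |(110 − j66.3)/(210 − j66.3)| = 0.583
|Γ|² = 0.34
P_refl = |Γ|²·P_inc = 7.18 mW, P_del = (1 − |Γ|²)·P_inc = 13.9 mW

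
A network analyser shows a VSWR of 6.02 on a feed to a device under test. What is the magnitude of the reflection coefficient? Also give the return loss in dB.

|Γ| = (S − 1)/(S + 1) = (6.02 − 1)/(6.02 + 1) = 5.02/7.02
RL = −20·log₁₀|Γ| = −20·log₁₀(0.715)

|Γ| ≈ 0.715; return loss ≈ 2.91 dB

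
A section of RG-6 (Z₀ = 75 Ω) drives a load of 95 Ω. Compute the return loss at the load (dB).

RL ≈ 18.6 dB

Γ = (95 − 75)/(95 + 75) = 0.118
RL = −20·log₁₀|Γ| = −20·log₁₀(0.118)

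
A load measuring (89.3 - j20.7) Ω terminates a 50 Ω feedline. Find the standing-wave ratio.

Γ = (Z_L − Z_0)/(Z_L + Z_0) = (39.3 − j20.7)/(139.3 − j20.7)
|Γ| = 44.4/141 = 0.315
VSWR = (1 + |Γ|)/(1 − |Γ|) = 1.32/0.685

VSWR ≈ 1.92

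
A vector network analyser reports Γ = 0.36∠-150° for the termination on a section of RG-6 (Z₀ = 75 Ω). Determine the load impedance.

Z_L = Z_0·(1 + Γ)/(1 − Γ) = 75·(0.688 − j0.18)/(1.31 + j0.18)

Z_L ≈ 37.2 − j15.4 Ω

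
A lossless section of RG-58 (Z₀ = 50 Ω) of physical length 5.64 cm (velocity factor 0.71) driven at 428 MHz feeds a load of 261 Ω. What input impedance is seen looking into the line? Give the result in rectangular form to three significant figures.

Z_in ≈ 21.4 − j53.2 Ω

λ = v/f = 0.71·c / 428 MHz = 0.498 m
βl = 2π·l/λ = 2π × 0.113 = 40.8°
tan(βl) = tan(40.8°) = 0.863
Z_in = Z_0·(Z_L + jZ_0·tanβl)/(Z_0 + jZ_L·tanβl)
     = 50·(261 + j43.2)/(50 + j225)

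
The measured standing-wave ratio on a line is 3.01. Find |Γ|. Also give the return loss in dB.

|Γ| = (S − 1)/(S + 1) = (3.01 − 1)/(3.01 + 1) = 2.01/4.01
RL = −20·log₁₀|Γ| = −20·log₁₀(0.501)

|Γ| ≈ 0.501; return loss ≈ 6 dB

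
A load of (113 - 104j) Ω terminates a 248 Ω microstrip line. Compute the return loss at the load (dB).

RL ≈ 6.87 dB

Γ = (-135 − j104)/(361 − j104), |Γ| = 0.454
RL = −20·log₁₀|Γ| = −20·log₁₀(0.454)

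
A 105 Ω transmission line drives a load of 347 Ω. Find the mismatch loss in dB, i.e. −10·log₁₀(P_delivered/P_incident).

mismatch loss ≈ 1.47 dB

Γ = (347 − 105)/(347 + 105) = 0.535
|Γ|² = 0.287, so P_del/P_inc = 1 − |Γ|² = 0.713
ML = −10·log₁₀(1 − |Γ|²)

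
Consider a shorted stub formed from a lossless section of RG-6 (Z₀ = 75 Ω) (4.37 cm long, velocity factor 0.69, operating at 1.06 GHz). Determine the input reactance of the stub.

λ = v/f = 0.69·c / 1.06 GHz = 0.195 m
βl = 2π·l/λ = 2π × 0.224 = 80.6°
tan(βl) = 6.01
For a shorted stub, Z_in = jZ_0·tan(βl)

X_in ≈ 451 Ω (inductive)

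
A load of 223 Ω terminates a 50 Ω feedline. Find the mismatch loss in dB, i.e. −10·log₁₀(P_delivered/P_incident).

mismatch loss ≈ 2.23 dB

Γ = (223 − 50)/(223 + 50) = 0.634
|Γ|² = 0.402, so P_del/P_inc = 1 − |Γ|² = 0.598
ML = −10·log₁₀(1 − |Γ|²)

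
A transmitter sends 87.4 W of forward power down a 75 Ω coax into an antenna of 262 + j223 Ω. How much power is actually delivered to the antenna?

P_delivered ≈ 42.1 W

|Γ| = |(187 + j223)/(337 + j223)| = 0.72
|Γ|² = 0.519
P_refl = |Γ|²·P_inc = 45.3 W, P_del = (1 − |Γ|²)·P_inc = 42.1 W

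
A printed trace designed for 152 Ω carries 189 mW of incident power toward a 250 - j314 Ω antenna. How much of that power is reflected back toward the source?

|Γ| = |(98 − j314)/(402 − j314)| = 0.645
|Γ|² = 0.416
P_refl = |Γ|²·P_inc = 78.6 mW, P_del = (1 − |Γ|²)·P_inc = 110 mW

P_reflected ≈ 78.6 mW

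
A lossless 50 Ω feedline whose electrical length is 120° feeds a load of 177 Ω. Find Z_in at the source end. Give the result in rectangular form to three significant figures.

tan(βl) = tan(120°) = -1.73
Z_in = Z_0·(Z_L + jZ_0·tanβl)/(Z_0 + jZ_L·tanβl)
     = 50·(177 − j86.6)/(50 − j307)

Z_in ≈ 18.3 + j25.9 Ω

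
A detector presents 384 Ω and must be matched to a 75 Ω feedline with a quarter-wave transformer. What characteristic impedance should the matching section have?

Z_qwt ≈ 170 Ω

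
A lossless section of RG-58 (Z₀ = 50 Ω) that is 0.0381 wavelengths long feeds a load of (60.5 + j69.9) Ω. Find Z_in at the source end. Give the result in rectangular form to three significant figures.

βl = 2π × 0.0381 = 13.7°
tan(βl) = tan(13.7°) = 0.244
Z_in = Z_0·(Z_L + jZ_0·tanβl)/(Z_0 + jZ_L·tanβl)
     = 50·(60.5 + j82.1)/(32.9 + j14.8)

Z_in ≈ 123 + j69.5 Ω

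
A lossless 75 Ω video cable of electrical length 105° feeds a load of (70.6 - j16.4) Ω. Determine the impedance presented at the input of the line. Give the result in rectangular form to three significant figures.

tan(βl) = tan(105°) = -3.73
Z_in = Z_0·(Z_L + jZ_0·tanβl)/(Z_0 + jZ_L·tanβl)
     = 75·(70.6 − j296)/(13.8 − j263)

Z_in ≈ 85.2 + j15.6 Ω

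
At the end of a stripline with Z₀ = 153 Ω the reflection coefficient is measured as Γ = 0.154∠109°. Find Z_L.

Z_L ≈ 133 + j39.6 Ω

Z_L = Z_0·(1 + Γ)/(1 − Γ) = 153·(0.95 + j0.146)/(1.05 − j0.146)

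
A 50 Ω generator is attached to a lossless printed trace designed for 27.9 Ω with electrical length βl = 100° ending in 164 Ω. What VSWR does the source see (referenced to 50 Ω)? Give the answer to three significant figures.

VSWR ≈ 10.3

tan(βl) = -5.67
Z_in = Z_0·(Z_L + jZ_0·tanβl)/(Z_0 + jZ_L·tanβl) = 4.89 + j4.77 Ω
Γ_s = (Z_in − Z_s)/(Z_in + Z_s) = (-45.1 + j4.77)/(54.9 + j4.77), |Γ_s| = 0.823
VSWR = (1 + |Γ_s|)/(1 − |Γ_s|)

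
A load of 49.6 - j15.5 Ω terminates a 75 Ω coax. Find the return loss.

RL ≈ 12.5 dB

Γ = (-25.4 − j15.5)/(124.6 − j15.5), |Γ| = 0.237
RL = −20·log₁₀|Γ| = −20·log₁₀(0.237)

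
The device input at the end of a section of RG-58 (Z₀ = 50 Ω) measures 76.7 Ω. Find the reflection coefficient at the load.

Γ = 0.211

Γ = (Z_L − Z_0)/(Z_L + Z_0) = (76.7 − 50)/(76.7 + 50) = 26.7/126.7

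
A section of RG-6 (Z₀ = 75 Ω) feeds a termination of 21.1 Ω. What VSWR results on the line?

VSWR ≈ 3.55

For a purely resistive load, VSWR = R_L/Z_0 or Z_0/R_L (whichever > 1) = 75/21.1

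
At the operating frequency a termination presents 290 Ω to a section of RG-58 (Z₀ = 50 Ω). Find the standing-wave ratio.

Γ = (290 − 50)/(290 + 50) = 0.706
VSWR = (1 + 0.706)/(1 − 0.706)

VSWR ≈ 5.8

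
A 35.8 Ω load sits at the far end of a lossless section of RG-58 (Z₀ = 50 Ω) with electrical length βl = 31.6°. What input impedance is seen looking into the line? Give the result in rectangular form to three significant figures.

tan(βl) = tan(31.6°) = 0.615
Z_in = Z_0·(Z_L + jZ_0·tanβl)/(Z_0 + jZ_L·tanβl)
     = 50·(35.8 + j30.8)/(50 + j22)

Z_in ≈ 41.3 + j12.6 Ω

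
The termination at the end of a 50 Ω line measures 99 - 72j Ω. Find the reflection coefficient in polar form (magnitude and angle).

Γ ≈ 0.526 ∠ -30°

Γ = (Z_L − Z_0)/(Z_L + Z_0) = (49 − j72)/(149 − j72)
|Γ| = 87.1/165 = 0.526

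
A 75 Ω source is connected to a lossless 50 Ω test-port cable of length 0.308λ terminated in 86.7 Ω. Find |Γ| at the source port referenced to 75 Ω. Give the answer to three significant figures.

βl = 2π × 0.308 = 111°
tan(βl) = -2.62
Z_in = Z_0·(Z_L + jZ_0·tanβl)/(Z_0 + jZ_L·tanβl) = 31.5 + j12.1 Ω
Γ_s = (Z_in − Z_s)/(Z_in + Z_s) = (-43.5 + j12.1)/(107 + j12.1), |Γ_s| = 0.421

|Γ| ≈ 0.421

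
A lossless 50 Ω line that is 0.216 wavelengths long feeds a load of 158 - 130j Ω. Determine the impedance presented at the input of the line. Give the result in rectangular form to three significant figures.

βl = 2π × 0.216 = 77.8°
tan(βl) = tan(77.8°) = 4.61
Z_in = Z_0·(Z_L + jZ_0·tanβl)/(Z_0 + jZ_L·tanβl)
     = 50·(158 + j100)/(649 + j728)

Z_in ≈ 9.23 − j2.62 Ω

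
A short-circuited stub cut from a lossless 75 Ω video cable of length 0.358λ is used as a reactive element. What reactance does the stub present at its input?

X_in ≈ -93 Ω (capacitive)

βl = 2π × 0.358 = 129°
tan(βl) = -1.24
For a short-circuited stub, Z_in = jZ_0·tan(βl)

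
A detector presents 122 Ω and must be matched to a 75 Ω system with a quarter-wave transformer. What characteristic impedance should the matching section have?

Z_qwt = √(Z_0·R_L) = √(75 × 122) = √9150

Z_qwt ≈ 95.7 Ω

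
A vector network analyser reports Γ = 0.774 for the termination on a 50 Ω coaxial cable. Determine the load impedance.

Z_L ≈ 392 Ω

Z_L = Z_0·(1 + Γ)/(1 − Γ) = 50·(1.77)/(0.226)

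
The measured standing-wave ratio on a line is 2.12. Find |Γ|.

|Γ| = (S − 1)/(S + 1) = (2.12 − 1)/(2.12 + 1) = 1.12/3.12

|Γ| ≈ 0.359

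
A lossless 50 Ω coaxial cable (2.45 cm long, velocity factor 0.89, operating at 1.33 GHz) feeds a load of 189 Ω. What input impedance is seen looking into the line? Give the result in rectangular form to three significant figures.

λ = v/f = 0.89·c / 1.33 GHz = 0.201 m
βl = 2π·l/λ = 2π × 0.122 = 43.9°
tan(βl) = tan(43.9°) = 0.963
Z_in = Z_0·(Z_L + jZ_0·tanβl)/(Z_0 + jZ_L·tanβl)
     = 50·(189 + j48.2)/(50 + j182)

Z_in ≈ 25.6 − j44.9 Ω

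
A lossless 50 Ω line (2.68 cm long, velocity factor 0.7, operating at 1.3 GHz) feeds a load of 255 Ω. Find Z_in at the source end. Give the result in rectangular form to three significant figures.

Z_in ≈ 13 − j27.7 Ω

λ = v/f = 0.7·c / 1.3 GHz = 0.162 m
βl = 2π·l/λ = 2π × 0.166 = 59.7°
tan(βl) = tan(59.7°) = 1.71
Z_in = Z_0·(Z_L + jZ_0·tanβl)/(Z_0 + jZ_L·tanβl)
     = 50·(255 + j85.7)/(50 + j437)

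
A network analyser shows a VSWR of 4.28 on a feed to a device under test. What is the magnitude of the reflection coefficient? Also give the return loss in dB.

|Γ| = (S − 1)/(S + 1) = (4.28 − 1)/(4.28 + 1) = 3.28/5.28
RL = −20·log₁₀|Γ| = −20·log₁₀(0.621)

|Γ| ≈ 0.621; return loss ≈ 4.14 dB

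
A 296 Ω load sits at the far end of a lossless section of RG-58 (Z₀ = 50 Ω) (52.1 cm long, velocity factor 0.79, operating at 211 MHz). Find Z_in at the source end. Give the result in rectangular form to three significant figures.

λ = v/f = 0.79·c / 211 MHz = 1.12 m
βl = 2π·l/λ = 2π × 0.464 = 167°
tan(βl) = tan(167°) = -0.231
Z_in = Z_0·(Z_L + jZ_0·tanβl)/(Z_0 + jZ_L·tanβl)
     = 50·(296 − j11.6)/(50 − j68.4)

Z_in ≈ 109 + j137 Ω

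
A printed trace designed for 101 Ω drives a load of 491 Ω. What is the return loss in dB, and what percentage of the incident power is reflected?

RL ≈ 3.63 dB; 43.4% of incident power reflected

Γ = (491 − 101)/(491 + 101) = 0.659
RL = −20·log₁₀(0.659) = 3.63 dB
P_refl/P_inc = |Γ|² = 0.434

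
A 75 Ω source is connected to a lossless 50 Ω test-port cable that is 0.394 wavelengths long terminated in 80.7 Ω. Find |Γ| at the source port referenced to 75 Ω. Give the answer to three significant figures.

βl = 2π × 0.394 = 142°
tan(βl) = -0.786
Z_in = Z_0·(Z_L + jZ_0·tanβl)/(Z_0 + jZ_L·tanβl) = 50 + j24.2 Ω
Γ_s = (Z_in − Z_s)/(Z_in + Z_s) = (-25 + j24.2)/(125 + j24.2), |Γ_s| = 0.273

|Γ| ≈ 0.273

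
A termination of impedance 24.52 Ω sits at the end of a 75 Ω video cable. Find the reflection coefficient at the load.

Γ = (Z_L − Z_0)/(Z_L + Z_0) = (24.52 − 75)/(24.52 + 75) = -50.48/99.52

Γ = -0.507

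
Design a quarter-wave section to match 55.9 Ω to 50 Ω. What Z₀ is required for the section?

Z_qwt ≈ 52.9 Ω

Z_qwt = √(Z_0·R_L) = √(50 × 55.9) = √2795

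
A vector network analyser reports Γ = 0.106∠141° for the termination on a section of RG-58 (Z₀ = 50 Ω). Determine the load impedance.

Z_L = Z_0·(1 + Γ)/(1 − Γ) = 50·(0.918 + j0.0667)/(1.08 − j0.0667)

Z_L ≈ 42 + j5.67 Ω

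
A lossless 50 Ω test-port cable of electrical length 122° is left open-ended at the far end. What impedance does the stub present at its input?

Z_in ≈ +j31.2 Ω

tan(βl) = -1.6
For an open-ended stub, Z_in = −jZ_0·cot(βl) = −jZ_0/tan(βl)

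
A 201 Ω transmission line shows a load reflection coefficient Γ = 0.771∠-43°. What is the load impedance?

Z_L = Z_0·(1 + Γ)/(1 − Γ) = 201·(1.56 − j0.526)/(0.436 + j0.526)

Z_L ≈ 175 − j453 Ω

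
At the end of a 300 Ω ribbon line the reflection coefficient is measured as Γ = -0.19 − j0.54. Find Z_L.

Z_L ≈ 118 − j190 Ω

Z_L = Z_0·(1 + Γ)/(1 − Γ) = 300·(0.81 − j0.54)/(1.19 + j0.54)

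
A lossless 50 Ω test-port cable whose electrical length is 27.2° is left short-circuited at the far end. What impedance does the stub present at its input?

Z_in ≈ +j25.7 Ω

tan(βl) = 0.514
For a short-circuited stub, Z_in = jZ_0·tan(βl)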